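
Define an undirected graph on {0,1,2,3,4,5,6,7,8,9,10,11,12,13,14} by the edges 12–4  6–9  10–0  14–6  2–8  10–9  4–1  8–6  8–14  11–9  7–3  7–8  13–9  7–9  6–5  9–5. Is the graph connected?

No

Component: {1, 4, 12}
Component: {0, 2, 3, 5, 6, 7, 8, 9, 10, 11, 13, 14}
There are 2 separate components, so the graph is not connected.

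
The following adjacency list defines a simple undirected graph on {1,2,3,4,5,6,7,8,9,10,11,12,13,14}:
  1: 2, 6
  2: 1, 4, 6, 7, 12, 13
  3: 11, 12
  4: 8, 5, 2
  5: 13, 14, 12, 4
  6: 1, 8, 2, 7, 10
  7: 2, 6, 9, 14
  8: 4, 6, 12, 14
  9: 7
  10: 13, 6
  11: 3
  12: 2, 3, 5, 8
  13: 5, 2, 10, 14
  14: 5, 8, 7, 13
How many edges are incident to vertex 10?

Neighbors of 10: 6, 13.

2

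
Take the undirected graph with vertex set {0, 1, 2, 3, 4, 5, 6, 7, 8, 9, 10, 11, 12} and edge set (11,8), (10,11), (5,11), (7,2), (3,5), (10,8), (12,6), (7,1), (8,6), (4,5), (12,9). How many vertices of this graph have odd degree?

Degrees: 0:0, 1:1, 2:1, 3:1, 4:1, 5:3, 6:2, 7:2, 8:3, 9:1, 10:2, 11:3, 12:2
Odd-degree vertices: 1, 2, 3, 4, 5, 8, 9, 11.

8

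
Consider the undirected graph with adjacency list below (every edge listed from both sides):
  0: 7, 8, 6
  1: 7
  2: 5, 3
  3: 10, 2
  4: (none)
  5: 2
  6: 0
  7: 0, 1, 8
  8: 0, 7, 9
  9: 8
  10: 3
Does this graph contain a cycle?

Yes

The graph has 11 vertices, 9 edges, and 3 connected components.
Since 9 > 11 - 3, a cycle must exist; for instance 0-7-8-0.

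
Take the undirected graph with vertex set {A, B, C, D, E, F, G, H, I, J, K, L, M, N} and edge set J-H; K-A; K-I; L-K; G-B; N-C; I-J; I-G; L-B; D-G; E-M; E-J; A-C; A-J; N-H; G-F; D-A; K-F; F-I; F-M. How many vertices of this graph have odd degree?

Degrees: A:4, B:2, C:2, D:2, E:2, F:4, G:4, H:2, I:4, J:4, K:4, L:2, M:2, N:2
Odd-degree vertices: none.

0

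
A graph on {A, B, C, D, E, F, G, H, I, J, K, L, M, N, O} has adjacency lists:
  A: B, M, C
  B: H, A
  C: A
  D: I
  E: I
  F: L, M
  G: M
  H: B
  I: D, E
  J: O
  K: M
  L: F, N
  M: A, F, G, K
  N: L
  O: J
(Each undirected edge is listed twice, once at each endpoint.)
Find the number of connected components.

3

Component: {J, O}
Component: {D, E, I}
Component: {A, B, C, F, G, H, K, L, M, N}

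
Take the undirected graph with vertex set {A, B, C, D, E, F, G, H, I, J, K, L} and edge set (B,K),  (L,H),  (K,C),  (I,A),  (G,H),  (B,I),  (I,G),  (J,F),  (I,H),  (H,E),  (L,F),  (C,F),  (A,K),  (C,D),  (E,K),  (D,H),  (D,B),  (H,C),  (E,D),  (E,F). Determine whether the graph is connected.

A breadth-first search from A visits A, I, K, H, B, G, C, E, L, D, F, J — all 12 vertices — so the graph is connected.

Yes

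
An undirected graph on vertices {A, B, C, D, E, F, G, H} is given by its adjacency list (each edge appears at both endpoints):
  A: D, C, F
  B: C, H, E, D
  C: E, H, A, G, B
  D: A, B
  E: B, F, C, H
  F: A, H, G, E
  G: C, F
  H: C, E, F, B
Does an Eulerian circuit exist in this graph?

Degrees: A:3, B:4, C:5, D:2, E:4, F:4, G:2, H:4
Vertices with odd degree: A, C. An Eulerian circuit requires all degrees even.

No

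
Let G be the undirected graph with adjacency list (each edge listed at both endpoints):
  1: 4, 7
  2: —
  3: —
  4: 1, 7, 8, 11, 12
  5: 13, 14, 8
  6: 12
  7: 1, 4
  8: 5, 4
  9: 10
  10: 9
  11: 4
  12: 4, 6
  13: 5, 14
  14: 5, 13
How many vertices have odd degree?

Degrees: 1:2, 2:0, 3:0, 4:5, 5:3, 6:1, 7:2, 8:2, 9:1, 10:1, 11:1, 12:2, 13:2, 14:2
Odd-degree vertices: 4, 5, 6, 9, 10, 11.

6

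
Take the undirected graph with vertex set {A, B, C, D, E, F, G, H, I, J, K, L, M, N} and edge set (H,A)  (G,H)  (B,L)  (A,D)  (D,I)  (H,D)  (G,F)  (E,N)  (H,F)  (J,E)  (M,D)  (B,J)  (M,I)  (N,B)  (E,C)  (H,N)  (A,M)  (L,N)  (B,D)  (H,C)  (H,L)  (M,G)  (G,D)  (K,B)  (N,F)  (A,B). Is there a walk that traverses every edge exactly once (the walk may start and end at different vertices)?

Degrees: A:4, B:6, C:2, D:6, E:3, F:3, G:4, H:7, I:2, J:2, K:1, L:3, M:4, N:5
Odd-degree vertices: E, F, H, K, L, N (6 total).
With 6 odd-degree vertices (more than two), no single trail can use every edge.

No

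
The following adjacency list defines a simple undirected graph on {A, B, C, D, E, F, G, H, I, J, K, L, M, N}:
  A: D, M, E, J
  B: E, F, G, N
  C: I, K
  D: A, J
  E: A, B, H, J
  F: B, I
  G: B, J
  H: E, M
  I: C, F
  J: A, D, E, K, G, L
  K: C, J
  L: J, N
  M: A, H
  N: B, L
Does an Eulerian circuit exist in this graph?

Yes

Degrees: A:4, B:4, C:2, D:2, E:4, F:2, G:2, H:2, I:2, J:6, K:2, L:2, M:2, N:2
All degrees are even and the non-isolated vertices are connected — an Eulerian circuit exists.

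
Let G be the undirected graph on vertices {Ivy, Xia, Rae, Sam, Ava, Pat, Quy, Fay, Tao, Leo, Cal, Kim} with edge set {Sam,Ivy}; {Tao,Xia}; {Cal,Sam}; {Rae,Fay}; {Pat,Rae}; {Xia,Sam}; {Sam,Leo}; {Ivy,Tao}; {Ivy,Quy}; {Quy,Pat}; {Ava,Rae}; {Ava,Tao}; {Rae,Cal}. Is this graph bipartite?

Yes

Partition the vertices as {Rae, Sam, Quy, Tao, Kim} vs {Ivy, Xia, Ava, Pat, Fay, Leo, Cal}. Each listed edge has one endpoint in each part, so the graph is bipartite.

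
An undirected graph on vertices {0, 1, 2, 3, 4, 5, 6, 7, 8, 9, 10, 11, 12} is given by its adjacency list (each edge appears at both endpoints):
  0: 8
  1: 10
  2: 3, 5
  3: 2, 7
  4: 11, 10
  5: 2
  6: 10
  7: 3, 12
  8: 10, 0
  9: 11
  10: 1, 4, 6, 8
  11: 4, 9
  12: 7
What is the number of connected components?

2

Component: {2, 3, 5, 7, 12}
Component: {0, 1, 4, 6, 8, 9, 10, 11}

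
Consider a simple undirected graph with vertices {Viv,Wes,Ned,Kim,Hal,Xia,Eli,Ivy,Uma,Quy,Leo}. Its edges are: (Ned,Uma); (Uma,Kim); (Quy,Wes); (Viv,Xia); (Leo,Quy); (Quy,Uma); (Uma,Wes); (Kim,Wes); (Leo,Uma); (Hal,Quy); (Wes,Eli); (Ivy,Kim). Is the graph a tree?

|V| = 11, |E| = 12.
It is not connected, so it is not a tree.

No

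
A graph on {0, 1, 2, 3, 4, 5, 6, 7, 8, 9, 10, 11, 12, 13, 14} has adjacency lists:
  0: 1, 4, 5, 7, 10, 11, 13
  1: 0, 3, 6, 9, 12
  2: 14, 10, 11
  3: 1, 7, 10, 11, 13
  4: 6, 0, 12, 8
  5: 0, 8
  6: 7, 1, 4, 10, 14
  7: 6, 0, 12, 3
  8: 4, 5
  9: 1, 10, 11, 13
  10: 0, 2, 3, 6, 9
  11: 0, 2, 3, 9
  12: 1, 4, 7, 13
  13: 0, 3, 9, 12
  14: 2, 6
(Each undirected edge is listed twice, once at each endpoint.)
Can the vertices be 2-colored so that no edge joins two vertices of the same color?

Yes

Partition the vertices as {1, 4, 5, 7, 10, 11, 13, 14} vs {0, 2, 3, 6, 8, 9, 12}. Each listed edge has one endpoint in each part, so the graph is bipartite.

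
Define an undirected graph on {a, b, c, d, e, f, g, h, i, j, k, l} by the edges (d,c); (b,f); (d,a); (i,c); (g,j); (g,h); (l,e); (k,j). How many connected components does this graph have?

4

Component: {b, f}
Component: {e, l}
Component: {a, c, d, i}
Component: {g, h, j, k}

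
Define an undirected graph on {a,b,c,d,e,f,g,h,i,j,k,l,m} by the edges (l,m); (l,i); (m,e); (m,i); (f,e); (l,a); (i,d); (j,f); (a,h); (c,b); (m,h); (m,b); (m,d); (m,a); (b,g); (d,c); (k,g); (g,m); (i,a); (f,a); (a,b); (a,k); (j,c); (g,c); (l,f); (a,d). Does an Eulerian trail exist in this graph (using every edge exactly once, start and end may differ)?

Yes

Degrees: a:8, b:4, c:4, d:4, e:2, f:4, g:4, h:2, i:4, j:2, k:2, l:4, m:8
Odd-degree vertices: none (0 total).
The non-isolated vertices are connected and exactly 0 have odd degree, so an Eulerian trail exists.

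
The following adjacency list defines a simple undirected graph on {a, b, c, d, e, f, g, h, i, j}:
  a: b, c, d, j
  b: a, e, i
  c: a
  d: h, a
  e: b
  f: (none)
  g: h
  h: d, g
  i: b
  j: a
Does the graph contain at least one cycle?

No

The graph has 10 vertices, 8 edges, and 2 connected components.
A forest on 10 vertices with 2 components has exactly 8 edges, which matches — so no cycle.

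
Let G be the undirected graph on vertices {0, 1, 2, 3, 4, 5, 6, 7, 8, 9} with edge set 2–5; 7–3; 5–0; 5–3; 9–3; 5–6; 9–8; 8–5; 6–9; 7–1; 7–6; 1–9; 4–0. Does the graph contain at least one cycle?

The graph has 10 vertices, 13 edges, and 1 connected component.
Since 13 > 10 - 1, a cycle must exist; for instance 5-3-9-8-5.

Yes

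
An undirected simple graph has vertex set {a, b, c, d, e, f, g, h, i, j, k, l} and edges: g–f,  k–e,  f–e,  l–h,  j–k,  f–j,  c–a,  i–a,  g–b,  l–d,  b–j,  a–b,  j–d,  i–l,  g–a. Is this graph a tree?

The graph has 12 vertices and 15 edges.
A tree on 12 vertices has exactly 11 edges; this graph has 15, so it contains a cycle and is not a tree.

No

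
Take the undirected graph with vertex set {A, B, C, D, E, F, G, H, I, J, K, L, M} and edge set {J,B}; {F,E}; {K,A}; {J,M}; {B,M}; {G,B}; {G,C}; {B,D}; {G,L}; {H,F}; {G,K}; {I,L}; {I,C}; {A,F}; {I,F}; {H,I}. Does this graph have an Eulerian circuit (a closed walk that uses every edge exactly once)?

No

Degrees: A:2, B:4, C:2, D:1, E:1, F:4, G:4, H:2, I:4, J:2, K:2, L:2, M:2
Vertices with odd degree: D, E. An Eulerian circuit requires all degrees even.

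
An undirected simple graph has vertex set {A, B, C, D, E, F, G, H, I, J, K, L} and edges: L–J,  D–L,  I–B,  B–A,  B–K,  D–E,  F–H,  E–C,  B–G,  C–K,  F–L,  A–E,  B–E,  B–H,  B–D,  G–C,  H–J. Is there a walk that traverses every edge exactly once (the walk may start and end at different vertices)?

No

Degrees: A:2, B:7, C:3, D:3, E:4, F:2, G:2, H:3, I:1, J:2, K:2, L:3
Odd-degree vertices: B, C, D, H, I, L (6 total).
An Eulerian trail requires 0 or 2 odd-degree vertices; here there are 6.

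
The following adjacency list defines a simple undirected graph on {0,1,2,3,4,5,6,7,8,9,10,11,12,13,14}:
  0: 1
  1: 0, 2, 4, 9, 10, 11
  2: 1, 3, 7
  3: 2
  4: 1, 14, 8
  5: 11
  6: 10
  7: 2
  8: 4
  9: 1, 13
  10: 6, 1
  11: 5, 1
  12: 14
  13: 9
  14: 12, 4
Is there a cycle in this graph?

No

The graph has 15 vertices, 14 edges, and 1 connected component.
Since 14 = 15 - 1, the graph is a forest and contains no cycle.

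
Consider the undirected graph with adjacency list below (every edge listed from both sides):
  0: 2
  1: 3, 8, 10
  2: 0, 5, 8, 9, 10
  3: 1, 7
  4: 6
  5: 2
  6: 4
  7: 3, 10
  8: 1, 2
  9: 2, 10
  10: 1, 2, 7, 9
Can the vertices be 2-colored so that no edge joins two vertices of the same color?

No

The cycle 9-2-10-9 has length 3, which is odd, so the graph is not bipartite.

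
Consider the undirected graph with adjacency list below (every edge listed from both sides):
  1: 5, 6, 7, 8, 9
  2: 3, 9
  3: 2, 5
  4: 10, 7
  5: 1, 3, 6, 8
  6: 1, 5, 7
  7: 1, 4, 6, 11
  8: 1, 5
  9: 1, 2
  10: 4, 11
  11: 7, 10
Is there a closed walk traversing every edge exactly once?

Degrees: 1:5, 2:2, 3:2, 4:2, 5:4, 6:3, 7:4, 8:2, 9:2, 10:2, 11:2
Vertices with odd degree: 1, 6. An Eulerian circuit requires all degrees even.

No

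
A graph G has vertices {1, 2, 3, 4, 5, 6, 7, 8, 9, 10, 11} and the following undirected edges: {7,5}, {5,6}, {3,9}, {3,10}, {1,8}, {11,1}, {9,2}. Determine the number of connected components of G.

Component: {4}
Component: {1, 8, 11}
Component: {5, 6, 7}
Component: {2, 3, 9, 10}

4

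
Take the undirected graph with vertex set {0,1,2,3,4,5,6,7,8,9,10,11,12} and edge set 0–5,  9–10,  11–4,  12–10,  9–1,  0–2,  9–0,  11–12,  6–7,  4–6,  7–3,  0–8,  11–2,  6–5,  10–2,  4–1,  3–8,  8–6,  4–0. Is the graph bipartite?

Yes

A valid 2-coloring puts {2, 4, 5, 7, 8, 9, 12} on one side and {0, 1, 3, 6, 10, 11} on the other; every edge crosses between the two sides.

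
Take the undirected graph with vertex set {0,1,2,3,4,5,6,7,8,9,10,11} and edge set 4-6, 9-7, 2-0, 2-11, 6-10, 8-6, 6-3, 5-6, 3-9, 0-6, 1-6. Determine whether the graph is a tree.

Yes

The graph has 12 vertices and 11 edges.
Connected and |E| = |V| - 1, which characterizes a tree.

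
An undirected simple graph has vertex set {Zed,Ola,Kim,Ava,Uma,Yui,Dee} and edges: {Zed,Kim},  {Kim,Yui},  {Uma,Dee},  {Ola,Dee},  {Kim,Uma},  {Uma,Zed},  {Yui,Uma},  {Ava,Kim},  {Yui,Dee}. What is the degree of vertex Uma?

Neighbors of Uma: Zed, Kim, Yui, Dee.

4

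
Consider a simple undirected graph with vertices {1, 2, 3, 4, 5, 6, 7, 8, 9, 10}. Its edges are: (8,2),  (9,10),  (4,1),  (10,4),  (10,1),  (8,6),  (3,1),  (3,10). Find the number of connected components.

Component: {5}
Component: {7}
Component: {2, 6, 8}
Component: {1, 3, 4, 9, 10}

4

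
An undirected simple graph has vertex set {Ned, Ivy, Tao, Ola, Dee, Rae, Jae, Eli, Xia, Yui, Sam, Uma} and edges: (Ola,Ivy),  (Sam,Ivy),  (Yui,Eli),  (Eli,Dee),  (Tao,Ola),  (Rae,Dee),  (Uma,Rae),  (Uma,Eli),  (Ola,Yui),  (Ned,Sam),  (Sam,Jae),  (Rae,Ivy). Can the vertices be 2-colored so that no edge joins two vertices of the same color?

Yes

Color {Ola, Rae, Eli, Xia, Sam} black and {Ned, Ivy, Tao, Dee, Jae, Yui, Uma} white. No edge joins two same-colored vertices, so the graph is bipartite.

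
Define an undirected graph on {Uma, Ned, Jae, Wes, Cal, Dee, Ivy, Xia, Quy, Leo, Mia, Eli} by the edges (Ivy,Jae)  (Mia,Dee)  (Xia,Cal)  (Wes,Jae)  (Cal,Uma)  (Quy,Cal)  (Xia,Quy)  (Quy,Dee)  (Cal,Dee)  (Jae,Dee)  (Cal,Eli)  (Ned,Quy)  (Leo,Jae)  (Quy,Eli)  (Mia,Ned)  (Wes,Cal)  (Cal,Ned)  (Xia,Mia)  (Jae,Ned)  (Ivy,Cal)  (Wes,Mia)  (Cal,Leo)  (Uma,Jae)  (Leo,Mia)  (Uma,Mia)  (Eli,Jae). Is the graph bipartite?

Cal-Quy-Eli-Cal is an odd cycle (length 3), and a bipartite graph can contain only even cycles.

No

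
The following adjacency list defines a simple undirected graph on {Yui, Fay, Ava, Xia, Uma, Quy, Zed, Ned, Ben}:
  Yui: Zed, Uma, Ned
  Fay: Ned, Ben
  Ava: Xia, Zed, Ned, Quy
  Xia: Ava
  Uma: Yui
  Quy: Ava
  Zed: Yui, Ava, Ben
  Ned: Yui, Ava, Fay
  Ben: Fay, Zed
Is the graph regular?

No

Degrees: Yui:3, Fay:2, Ava:4, Xia:1, Uma:1, Quy:1, Zed:3, Ned:3, Ben:2
Vertex Xia has degree 1 while Ava has degree 4, so the graph is not regular.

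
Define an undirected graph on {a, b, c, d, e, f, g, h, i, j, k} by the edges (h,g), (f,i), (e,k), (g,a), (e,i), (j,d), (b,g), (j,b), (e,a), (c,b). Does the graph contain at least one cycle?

No

|V| = 11, |E| = 10, number of components = 1.
A forest on 11 vertices with 1 component has exactly 10 edges, which matches — so no cycle.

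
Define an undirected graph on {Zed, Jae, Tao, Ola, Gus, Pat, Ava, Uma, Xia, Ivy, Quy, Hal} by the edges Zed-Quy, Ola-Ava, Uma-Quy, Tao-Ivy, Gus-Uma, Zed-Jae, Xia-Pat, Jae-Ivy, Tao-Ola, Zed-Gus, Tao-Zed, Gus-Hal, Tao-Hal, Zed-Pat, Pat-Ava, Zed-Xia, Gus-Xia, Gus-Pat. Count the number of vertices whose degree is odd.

2

Degrees: Zed:6, Jae:2, Tao:4, Ola:2, Gus:5, Pat:4, Ava:2, Uma:2, Xia:3, Ivy:2, Quy:2, Hal:2
Odd-degree vertices: Gus, Xia.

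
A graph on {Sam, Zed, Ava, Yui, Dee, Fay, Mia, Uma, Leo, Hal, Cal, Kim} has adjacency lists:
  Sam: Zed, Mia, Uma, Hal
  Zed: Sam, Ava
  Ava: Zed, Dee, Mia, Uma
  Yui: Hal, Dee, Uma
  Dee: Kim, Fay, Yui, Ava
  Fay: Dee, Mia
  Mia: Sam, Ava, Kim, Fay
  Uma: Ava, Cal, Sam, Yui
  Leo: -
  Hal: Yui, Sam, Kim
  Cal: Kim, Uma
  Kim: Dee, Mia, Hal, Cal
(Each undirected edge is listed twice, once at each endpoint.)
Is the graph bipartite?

The cycle Cal-Uma-Ava-Dee-Kim-Cal has length 5, which is odd, so the graph is not bipartite.

No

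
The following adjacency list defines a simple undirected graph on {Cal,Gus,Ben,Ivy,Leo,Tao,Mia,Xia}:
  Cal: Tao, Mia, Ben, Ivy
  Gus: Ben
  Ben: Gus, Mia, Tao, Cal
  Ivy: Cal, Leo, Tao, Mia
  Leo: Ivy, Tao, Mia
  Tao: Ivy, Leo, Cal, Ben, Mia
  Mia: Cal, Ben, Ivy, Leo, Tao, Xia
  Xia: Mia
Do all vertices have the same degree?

Degrees: Cal:4, Gus:1, Ben:4, Ivy:4, Leo:3, Tao:5, Mia:6, Xia:1
Degrees are not all equal (e.g. deg(Gus)=1 but deg(Mia)=6); not regular.

No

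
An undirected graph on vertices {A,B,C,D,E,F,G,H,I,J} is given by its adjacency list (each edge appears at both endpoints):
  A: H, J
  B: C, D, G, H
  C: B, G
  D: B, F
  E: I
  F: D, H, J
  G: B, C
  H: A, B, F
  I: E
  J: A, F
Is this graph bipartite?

The cycle G-C-B-G has length 3, which is odd, so the graph is not bipartite.

No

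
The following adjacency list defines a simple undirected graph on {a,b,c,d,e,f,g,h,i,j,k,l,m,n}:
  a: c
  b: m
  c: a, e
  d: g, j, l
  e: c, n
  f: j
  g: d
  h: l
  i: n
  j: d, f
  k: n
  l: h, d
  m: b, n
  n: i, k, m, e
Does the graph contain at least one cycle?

The graph has 14 vertices, 12 edges, and 2 connected components.
Since 12 = 14 - 2, the graph is a forest and contains no cycle.

No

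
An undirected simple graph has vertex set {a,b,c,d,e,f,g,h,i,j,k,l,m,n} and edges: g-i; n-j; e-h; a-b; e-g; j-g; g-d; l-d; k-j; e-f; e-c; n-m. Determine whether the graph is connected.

No

Component: {a, b}
Component: {c, d, e, f, g, h, i, j, k, l, m, n}
No edge joins these 2 groups, so the graph is disconnected.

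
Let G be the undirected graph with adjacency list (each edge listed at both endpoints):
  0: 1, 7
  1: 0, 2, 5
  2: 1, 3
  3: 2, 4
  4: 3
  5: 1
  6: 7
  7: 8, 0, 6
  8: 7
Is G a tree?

The graph has 9 vertices and 8 edges.
Connected and |E| = |V| - 1, which characterizes a tree.

Yes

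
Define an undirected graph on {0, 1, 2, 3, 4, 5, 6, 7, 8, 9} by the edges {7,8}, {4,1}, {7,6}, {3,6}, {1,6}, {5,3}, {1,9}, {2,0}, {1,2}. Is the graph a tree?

Yes

The graph has 10 vertices and 9 edges.
Connected and |E| = |V| - 1, which characterizes a tree.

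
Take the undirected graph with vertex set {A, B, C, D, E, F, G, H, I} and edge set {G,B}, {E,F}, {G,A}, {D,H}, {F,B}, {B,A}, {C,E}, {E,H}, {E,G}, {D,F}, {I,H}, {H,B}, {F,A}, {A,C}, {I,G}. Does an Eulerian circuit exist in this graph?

Degrees: A:4, B:4, C:2, D:2, E:4, F:4, G:4, H:4, I:2
All degrees are even and the non-isolated vertices are connected — an Eulerian circuit exists.

Yes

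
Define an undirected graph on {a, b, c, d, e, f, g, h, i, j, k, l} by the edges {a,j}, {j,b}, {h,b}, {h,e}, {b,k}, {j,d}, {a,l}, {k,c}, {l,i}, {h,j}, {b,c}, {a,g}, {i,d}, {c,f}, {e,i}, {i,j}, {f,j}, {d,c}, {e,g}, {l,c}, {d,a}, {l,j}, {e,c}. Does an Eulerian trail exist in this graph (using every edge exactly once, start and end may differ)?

Yes

Degrees: a:4, b:4, c:6, d:4, e:4, f:2, g:2, h:3, i:4, j:7, k:2, l:4
Odd-degree vertices: h, j (2 total).
The non-isolated vertices are connected and exactly 2 have odd degree, so an Eulerian trail exists (from h to j).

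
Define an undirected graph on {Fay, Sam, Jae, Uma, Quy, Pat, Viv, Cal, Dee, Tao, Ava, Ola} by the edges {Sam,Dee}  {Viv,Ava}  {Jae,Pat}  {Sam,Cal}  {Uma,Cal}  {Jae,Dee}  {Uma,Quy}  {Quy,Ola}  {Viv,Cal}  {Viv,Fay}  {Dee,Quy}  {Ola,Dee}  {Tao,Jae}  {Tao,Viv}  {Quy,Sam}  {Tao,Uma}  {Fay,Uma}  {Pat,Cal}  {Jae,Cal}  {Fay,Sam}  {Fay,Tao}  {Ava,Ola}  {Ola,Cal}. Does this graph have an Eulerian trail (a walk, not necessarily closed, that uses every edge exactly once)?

Degrees: Fay:4, Sam:4, Jae:4, Uma:4, Quy:4, Pat:2, Viv:4, Cal:6, Dee:4, Tao:4, Ava:2, Ola:4
Odd-degree vertices: none (0 total).
With 0 odd-degree vertices and all edges in one connected piece, an Eulerian trail exists.

Yes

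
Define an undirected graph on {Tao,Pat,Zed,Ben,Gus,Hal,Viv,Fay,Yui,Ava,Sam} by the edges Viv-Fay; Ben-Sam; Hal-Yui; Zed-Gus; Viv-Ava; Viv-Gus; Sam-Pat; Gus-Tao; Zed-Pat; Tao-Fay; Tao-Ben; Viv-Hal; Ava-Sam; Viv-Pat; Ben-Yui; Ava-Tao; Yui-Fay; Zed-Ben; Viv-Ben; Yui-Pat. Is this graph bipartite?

A valid 2-coloring puts {Pat, Ben, Gus, Hal, Fay, Ava} on one side and {Tao, Zed, Viv, Yui, Sam} on the other; every edge crosses between the two sides.

Yes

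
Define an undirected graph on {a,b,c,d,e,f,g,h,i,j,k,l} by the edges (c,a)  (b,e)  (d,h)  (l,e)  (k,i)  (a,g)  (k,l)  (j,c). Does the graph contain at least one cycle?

|V| = 12, |E| = 8, number of components = 4.
Since 8 = 12 - 4, the graph is a forest and contains no cycle.

No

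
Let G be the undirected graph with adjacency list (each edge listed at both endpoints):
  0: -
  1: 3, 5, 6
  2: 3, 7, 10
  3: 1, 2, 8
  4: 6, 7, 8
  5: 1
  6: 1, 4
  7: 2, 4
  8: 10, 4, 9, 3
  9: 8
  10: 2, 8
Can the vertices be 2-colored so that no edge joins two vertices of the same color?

8-4-6-1-3-8 is an odd cycle (length 5), and a bipartite graph can contain only even cycles.

No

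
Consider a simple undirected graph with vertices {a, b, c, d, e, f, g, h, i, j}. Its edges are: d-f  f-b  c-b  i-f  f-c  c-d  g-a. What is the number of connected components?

5

Component: {e}
Component: {h}
Component: {j}
Component: {a, g}
Component: {b, c, d, f, i}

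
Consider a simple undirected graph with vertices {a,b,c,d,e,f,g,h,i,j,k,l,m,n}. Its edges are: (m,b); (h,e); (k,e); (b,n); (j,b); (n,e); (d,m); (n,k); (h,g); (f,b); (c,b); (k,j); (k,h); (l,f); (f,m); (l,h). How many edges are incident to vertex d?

1

Neighbors of d: m.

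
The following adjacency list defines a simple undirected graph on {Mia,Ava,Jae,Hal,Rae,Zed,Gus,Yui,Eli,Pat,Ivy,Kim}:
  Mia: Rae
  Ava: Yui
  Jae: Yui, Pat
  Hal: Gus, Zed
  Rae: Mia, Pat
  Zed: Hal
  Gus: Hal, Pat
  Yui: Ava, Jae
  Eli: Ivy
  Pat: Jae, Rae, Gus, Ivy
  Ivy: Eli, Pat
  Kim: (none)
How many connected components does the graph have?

2

Component: {Kim}
Component: {Mia, Ava, Jae, Hal, Rae, Zed, Gus, Yui, Eli, Pat, Ivy}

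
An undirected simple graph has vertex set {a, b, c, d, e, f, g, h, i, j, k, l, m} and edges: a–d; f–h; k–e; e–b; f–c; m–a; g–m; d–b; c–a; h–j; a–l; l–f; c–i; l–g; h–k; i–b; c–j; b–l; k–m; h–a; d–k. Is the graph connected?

Starting from a and exploring outward reaches every vertex (a, m, l, c, d, h, g, k, f, b, j, i, e); the graph is connected.

Yes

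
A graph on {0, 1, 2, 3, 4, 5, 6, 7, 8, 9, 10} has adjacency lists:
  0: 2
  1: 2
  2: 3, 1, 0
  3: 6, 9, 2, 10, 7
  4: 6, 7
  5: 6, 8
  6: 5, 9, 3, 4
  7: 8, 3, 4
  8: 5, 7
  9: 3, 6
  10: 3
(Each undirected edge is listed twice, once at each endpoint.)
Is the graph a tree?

|V| = 11, |E| = 13.
Connected but with 13 > 10 edges, so it has a cycle and is not a tree.

No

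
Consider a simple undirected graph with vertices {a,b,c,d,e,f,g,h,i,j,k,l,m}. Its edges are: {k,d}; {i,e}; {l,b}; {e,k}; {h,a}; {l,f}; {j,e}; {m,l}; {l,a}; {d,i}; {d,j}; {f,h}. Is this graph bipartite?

Yes

Partition the vertices as {c, g, h, i, j, k, l} vs {a, b, d, e, f, m}. Each listed edge has one endpoint in each part, so the graph is bipartite.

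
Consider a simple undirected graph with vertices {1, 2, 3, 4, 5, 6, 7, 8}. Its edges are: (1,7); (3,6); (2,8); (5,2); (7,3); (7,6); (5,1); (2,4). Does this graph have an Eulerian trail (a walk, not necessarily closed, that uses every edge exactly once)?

No

Degrees: 1:2, 2:3, 3:2, 4:1, 5:2, 6:2, 7:3, 8:1
Odd-degree vertices: 2, 4, 7, 8 (4 total).
An Eulerian trail requires 0 or 2 odd-degree vertices; here there are 4.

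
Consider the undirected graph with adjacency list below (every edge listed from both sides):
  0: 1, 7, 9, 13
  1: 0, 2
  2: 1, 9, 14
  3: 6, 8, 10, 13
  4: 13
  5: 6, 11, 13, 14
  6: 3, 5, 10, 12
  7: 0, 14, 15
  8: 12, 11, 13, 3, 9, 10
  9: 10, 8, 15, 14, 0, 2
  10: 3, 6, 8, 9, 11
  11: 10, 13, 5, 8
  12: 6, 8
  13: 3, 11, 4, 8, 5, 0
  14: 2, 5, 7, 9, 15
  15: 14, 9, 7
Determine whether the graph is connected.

Yes

A breadth-first search from 0 visits 0, 9, 1, 13, 7, 14, 2, 8, 10, 15, 4, 3, 5, 11, 12, 6 — all 16 vertices — so the graph is connected.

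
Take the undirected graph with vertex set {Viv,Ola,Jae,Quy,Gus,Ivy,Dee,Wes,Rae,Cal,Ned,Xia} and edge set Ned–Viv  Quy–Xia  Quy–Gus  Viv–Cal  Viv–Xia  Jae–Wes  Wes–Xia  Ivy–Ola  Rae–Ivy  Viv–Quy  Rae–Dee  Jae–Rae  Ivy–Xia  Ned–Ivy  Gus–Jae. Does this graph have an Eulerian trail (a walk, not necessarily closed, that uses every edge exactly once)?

Degrees: Viv:4, Ola:1, Jae:3, Quy:3, Gus:2, Ivy:4, Dee:1, Wes:2, Rae:3, Cal:1, Ned:2, Xia:4
Odd-degree vertices: Ola, Jae, Quy, Dee, Rae, Cal (6 total).
An Eulerian trail requires 0 or 2 odd-degree vertices; here there are 6.

No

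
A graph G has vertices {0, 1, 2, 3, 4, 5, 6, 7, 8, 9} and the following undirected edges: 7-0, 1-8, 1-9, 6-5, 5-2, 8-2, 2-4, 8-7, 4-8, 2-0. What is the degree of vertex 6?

Neighbors of 6: 5.

1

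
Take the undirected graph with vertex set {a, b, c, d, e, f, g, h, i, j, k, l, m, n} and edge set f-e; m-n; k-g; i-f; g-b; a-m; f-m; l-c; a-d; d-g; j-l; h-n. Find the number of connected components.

2

Component: {c, j, l}
Component: {a, b, d, e, f, g, h, i, k, m, n}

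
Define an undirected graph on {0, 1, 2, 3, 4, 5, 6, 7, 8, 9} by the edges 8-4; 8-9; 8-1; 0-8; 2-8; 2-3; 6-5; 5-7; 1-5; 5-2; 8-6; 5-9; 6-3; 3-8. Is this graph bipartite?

No

8-3-2-8 is an odd cycle (length 3), and a bipartite graph can contain only even cycles.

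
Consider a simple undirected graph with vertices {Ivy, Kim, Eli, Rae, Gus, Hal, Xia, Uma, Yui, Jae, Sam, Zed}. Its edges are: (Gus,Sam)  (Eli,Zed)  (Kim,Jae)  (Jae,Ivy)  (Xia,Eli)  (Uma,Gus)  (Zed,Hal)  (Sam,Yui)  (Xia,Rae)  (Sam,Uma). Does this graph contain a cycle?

Yes

The graph has 12 vertices, 10 edges, and 3 connected components.
Since 10 > 12 - 3, a cycle must exist; for instance Gus-Sam-Uma-Gus.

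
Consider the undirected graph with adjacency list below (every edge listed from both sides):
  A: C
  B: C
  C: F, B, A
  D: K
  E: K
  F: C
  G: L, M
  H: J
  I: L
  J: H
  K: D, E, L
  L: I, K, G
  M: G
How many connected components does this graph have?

Component: {H, J}
Component: {A, B, C, F}
Component: {D, E, G, I, K, L, M}

3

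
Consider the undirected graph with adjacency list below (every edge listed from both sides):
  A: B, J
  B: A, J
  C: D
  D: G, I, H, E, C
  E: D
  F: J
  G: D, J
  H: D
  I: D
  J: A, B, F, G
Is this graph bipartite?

No

B-A-J-B is an odd cycle (length 3), and a bipartite graph can contain only even cycles.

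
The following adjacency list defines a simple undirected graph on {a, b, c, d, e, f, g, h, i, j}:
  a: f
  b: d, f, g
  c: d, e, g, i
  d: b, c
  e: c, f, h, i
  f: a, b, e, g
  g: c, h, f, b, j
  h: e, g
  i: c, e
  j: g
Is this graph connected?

Yes

A breadth-first search from a visits a, f, g, b, e, c, j, h, d, i — all 10 vertices — so the graph is connected.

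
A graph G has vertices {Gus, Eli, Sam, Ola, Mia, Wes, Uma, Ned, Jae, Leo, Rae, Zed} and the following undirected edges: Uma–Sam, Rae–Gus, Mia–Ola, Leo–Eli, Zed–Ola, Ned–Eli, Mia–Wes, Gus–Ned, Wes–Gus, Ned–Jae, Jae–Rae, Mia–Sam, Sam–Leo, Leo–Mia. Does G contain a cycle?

Yes

The graph has 12 vertices, 14 edges, and 1 connected component.
One cycle is Gus-Wes-Mia-Sam-Leo-Eli-Ned-Gus.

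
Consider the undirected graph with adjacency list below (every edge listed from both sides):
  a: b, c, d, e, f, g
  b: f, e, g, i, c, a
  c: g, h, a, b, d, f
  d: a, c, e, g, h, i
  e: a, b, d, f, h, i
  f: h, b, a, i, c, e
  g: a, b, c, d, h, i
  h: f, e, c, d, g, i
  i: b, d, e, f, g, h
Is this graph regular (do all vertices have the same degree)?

Degrees: a:6, b:6, c:6, d:6, e:6, f:6, g:6, h:6, i:6
All degrees equal 6; the graph is regular.

Yes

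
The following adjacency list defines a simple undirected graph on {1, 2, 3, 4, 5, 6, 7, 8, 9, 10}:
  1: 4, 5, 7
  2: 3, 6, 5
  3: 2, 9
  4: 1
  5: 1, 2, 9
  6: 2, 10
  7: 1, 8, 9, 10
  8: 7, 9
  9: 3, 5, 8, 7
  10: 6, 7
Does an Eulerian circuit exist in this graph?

Degrees: 1:3, 2:3, 3:2, 4:1, 5:3, 6:2, 7:4, 8:2, 9:4, 10:2
1, 2, 4, 5 have odd degree; an Eulerian circuit needs every degree to be even, so none exists.

No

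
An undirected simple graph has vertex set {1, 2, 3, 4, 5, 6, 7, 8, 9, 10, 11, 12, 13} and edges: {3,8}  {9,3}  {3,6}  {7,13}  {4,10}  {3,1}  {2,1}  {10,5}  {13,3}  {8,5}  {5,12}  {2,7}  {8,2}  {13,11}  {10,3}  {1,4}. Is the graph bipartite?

7-2-8-3-13-7 is an odd cycle (length 5), and a bipartite graph can contain only even cycles.

No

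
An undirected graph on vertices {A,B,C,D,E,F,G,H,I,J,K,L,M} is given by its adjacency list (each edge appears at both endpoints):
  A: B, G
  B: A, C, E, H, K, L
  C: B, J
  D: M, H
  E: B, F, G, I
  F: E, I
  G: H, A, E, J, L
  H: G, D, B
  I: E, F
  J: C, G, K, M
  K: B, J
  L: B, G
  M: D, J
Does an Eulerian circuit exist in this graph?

Degrees: A:2, B:6, C:2, D:2, E:4, F:2, G:5, H:3, I:2, J:4, K:2, L:2, M:2
Vertices with odd degree: G, H. An Eulerian circuit requires all degrees even.

No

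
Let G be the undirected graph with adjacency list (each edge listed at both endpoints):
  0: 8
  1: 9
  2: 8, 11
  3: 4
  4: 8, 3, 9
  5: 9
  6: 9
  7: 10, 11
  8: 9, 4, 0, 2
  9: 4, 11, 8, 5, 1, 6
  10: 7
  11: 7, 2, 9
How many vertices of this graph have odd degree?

Degrees: 0:1, 1:1, 2:2, 3:1, 4:3, 5:1, 6:1, 7:2, 8:4, 9:6, 10:1, 11:3
Odd-degree vertices: 0, 1, 3, 4, 5, 6, 10, 11.

8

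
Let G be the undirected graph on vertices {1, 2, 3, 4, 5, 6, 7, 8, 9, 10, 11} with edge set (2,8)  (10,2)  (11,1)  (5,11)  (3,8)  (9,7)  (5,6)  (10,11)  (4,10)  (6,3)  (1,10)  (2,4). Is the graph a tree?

|V| = 11, |E| = 12.
It splits into 2 components, so it cannot be a tree.

No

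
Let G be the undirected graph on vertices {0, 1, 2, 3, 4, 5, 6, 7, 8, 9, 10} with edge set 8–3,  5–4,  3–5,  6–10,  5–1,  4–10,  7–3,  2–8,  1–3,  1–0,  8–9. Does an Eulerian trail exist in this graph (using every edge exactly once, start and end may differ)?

Degrees: 0:1, 1:3, 2:1, 3:4, 4:2, 5:3, 6:1, 7:1, 8:3, 9:1, 10:2
Odd-degree vertices: 0, 1, 2, 5, 6, 7, 8, 9 (8 total).
An Eulerian trail requires 0 or 2 odd-degree vertices; here there are 8.

No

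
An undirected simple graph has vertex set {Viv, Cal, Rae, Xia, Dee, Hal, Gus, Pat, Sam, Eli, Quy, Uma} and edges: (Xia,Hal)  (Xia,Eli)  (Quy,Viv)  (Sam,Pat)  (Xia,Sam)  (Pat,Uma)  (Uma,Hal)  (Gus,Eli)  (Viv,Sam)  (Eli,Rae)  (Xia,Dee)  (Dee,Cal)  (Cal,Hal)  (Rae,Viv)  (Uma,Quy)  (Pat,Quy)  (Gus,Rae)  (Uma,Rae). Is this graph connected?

Yes

A breadth-first search from Viv visits Viv, Quy, Rae, Sam, Uma, Pat, Eli, Gus, Xia, Hal, Dee, Cal — all 12 vertices — so the graph is connected.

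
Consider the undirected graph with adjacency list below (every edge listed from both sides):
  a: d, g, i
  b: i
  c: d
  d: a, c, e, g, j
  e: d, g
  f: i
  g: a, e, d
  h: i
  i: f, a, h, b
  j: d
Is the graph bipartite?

No

The cycle a-g-d-a has length 3, which is odd, so the graph is not bipartite.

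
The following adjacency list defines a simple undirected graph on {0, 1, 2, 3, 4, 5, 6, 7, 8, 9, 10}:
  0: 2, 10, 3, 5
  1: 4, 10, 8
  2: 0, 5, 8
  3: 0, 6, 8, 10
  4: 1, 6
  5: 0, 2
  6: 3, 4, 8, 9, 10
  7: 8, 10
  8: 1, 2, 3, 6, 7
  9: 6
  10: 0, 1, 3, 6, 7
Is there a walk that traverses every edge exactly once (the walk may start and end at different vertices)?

No

Degrees: 0:4, 1:3, 2:3, 3:4, 4:2, 5:2, 6:5, 7:2, 8:5, 9:1, 10:5
Odd-degree vertices: 1, 2, 6, 8, 9, 10 (6 total).
An Eulerian trail requires 0 or 2 odd-degree vertices; here there are 6.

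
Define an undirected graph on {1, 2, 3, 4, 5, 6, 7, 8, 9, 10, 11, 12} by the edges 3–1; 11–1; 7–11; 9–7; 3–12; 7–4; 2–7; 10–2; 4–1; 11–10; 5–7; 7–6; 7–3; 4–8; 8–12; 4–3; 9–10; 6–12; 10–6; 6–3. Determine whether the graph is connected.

Yes

Starting from 1 and exploring outward reaches every vertex (1, 4, 11, 3, 7, 8, 10, 6, 12, 9, 5, 2); the graph is connected.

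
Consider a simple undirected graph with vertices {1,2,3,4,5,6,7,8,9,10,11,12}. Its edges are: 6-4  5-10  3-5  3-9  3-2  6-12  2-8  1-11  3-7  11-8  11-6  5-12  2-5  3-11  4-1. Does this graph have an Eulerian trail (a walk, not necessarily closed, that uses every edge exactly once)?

No

Degrees: 1:2, 2:3, 3:5, 4:2, 5:4, 6:3, 7:1, 8:2, 9:1, 10:1, 11:4, 12:2
Odd-degree vertices: 2, 3, 6, 7, 9, 10 (6 total).
An Eulerian trail requires 0 or 2 odd-degree vertices; here there are 6.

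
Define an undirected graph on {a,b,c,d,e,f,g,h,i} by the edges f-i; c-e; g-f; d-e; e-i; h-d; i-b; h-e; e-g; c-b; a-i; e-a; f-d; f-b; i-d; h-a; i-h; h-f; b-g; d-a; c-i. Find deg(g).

3

Neighbors of g: b, e, f.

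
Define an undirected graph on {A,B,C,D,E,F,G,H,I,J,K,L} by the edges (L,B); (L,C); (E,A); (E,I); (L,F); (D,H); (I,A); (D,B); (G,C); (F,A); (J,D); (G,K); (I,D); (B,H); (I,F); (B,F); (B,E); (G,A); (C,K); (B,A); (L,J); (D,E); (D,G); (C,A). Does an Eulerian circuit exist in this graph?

Degrees: A:6, B:6, C:4, D:6, E:4, F:4, G:4, H:2, I:4, J:2, K:2, L:4
Every vertex has even degree and the edges form a single connected piece, so an Eulerian circuit exists.

Yes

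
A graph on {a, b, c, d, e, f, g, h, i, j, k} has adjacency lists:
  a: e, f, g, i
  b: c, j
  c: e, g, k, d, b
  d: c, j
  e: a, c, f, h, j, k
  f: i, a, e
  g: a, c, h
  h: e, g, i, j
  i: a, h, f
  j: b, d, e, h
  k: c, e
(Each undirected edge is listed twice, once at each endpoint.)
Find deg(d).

Neighbors of d: c, j.

2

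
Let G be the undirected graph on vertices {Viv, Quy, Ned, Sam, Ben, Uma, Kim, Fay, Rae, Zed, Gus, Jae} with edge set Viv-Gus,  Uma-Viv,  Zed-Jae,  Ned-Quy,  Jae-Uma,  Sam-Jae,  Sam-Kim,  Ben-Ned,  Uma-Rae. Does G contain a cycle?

The graph has 12 vertices, 9 edges, and 3 connected components.
Since 9 = 12 - 3, the graph is a forest and contains no cycle.

No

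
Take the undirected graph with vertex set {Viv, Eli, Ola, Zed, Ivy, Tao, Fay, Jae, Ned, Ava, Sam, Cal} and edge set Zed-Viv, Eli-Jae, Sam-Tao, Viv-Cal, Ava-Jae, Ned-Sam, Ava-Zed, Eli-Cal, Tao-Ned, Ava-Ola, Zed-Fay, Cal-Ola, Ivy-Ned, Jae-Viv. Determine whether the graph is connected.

Component: {Ivy, Tao, Ned, Sam}
Component: {Viv, Eli, Ola, Zed, Fay, Jae, Ava, Cal}
No edge joins these 2 groups, so the graph is disconnected.

No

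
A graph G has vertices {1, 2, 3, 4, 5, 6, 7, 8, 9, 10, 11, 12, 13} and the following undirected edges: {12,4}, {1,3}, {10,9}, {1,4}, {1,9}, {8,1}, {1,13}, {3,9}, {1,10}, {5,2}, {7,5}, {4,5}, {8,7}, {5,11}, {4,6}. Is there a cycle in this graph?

Yes

The graph has 13 vertices, 15 edges, and 1 connected component.
One cycle is 1-4-5-7-8-1.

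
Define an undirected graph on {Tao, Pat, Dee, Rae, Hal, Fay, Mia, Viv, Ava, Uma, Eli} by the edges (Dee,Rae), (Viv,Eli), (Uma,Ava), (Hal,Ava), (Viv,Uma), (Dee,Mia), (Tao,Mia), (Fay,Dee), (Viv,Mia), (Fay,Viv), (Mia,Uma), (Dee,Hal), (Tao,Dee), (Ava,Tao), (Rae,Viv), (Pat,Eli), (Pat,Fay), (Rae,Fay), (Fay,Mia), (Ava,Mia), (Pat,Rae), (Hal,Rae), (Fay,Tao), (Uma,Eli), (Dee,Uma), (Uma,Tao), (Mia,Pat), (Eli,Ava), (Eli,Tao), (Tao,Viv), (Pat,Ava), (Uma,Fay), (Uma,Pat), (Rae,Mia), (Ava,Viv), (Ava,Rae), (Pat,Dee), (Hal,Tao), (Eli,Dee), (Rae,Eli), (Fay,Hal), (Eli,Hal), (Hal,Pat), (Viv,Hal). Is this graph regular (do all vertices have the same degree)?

Degrees: Tao:8, Pat:8, Dee:8, Rae:8, Hal:8, Fay:8, Mia:8, Viv:8, Ava:8, Uma:8, Eli:8
Every vertex has degree 8, so the graph is 8-regular.

Yes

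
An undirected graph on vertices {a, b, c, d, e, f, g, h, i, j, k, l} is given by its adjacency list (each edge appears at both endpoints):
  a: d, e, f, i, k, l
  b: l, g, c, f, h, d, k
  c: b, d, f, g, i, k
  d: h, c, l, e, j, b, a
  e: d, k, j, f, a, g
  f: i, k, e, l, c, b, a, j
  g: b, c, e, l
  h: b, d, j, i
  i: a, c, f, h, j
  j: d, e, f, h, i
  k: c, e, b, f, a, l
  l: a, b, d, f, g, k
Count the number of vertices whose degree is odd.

4

Degrees: a:6, b:7, c:6, d:7, e:6, f:8, g:4, h:4, i:5, j:5, k:6, l:6
Odd-degree vertices: b, d, i, j.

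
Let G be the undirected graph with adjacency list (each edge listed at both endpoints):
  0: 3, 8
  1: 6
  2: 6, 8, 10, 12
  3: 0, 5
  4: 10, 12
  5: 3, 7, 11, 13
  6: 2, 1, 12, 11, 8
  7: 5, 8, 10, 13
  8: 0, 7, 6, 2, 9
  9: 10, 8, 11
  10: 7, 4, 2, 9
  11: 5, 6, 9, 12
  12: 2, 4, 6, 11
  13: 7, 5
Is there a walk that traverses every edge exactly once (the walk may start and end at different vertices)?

No

Degrees: 0:2, 1:1, 2:4, 3:2, 4:2, 5:4, 6:5, 7:4, 8:5, 9:3, 10:4, 11:4, 12:4, 13:2
Odd-degree vertices: 1, 6, 8, 9 (4 total).
With 4 odd-degree vertices (more than two), no single trail can use every edge.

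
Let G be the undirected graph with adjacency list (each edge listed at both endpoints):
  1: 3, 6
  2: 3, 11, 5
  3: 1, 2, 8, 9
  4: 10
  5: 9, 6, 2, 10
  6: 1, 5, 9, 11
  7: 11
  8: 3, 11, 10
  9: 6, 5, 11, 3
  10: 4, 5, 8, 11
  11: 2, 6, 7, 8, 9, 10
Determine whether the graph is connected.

Starting from 1 and exploring outward reaches every vertex (1, 6, 3, 9, 5, 11, 8, 2, 10, 7, 4); the graph is connected.

Yes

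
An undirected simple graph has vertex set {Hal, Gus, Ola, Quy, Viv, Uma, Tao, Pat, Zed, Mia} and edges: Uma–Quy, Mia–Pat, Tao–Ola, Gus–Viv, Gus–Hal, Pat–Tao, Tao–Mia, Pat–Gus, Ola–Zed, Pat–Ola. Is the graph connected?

No

Component: {Quy, Uma}
Component: {Hal, Gus, Ola, Viv, Tao, Pat, Zed, Mia}
No edge joins these 2 groups, so the graph is disconnected.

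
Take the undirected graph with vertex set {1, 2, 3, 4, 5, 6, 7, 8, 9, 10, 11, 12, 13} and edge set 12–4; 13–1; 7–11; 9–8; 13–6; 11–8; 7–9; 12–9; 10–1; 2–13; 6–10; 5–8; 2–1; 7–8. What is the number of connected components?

Component: {3}
Component: {1, 2, 6, 10, 13}
Component: {4, 5, 7, 8, 9, 11, 12}

3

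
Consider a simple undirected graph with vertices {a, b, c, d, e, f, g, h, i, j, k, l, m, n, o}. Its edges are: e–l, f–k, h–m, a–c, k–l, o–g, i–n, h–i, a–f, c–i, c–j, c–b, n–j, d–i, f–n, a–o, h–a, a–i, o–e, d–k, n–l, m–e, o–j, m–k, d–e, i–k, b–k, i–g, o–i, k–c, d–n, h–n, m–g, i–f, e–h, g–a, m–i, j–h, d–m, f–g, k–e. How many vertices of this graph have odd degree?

6

Degrees: a:6, b:2, c:5, d:5, e:6, f:5, g:5, h:6, i:10, j:4, k:8, l:3, m:6, n:6, o:5
Odd-degree vertices: c, d, f, g, l, o.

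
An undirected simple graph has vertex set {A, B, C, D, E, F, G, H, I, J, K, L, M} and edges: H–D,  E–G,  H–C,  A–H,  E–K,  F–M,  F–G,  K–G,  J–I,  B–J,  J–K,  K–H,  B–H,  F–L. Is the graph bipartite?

No

The cycle K-E-G-K has length 3, which is odd, so the graph is not bipartite.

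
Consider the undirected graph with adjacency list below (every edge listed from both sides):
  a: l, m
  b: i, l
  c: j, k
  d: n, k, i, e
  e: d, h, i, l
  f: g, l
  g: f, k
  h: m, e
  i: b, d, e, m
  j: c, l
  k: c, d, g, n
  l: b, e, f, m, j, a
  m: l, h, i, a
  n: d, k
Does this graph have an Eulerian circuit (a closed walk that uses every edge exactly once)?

Degrees: a:2, b:2, c:2, d:4, e:4, f:2, g:2, h:2, i:4, j:2, k:4, l:6, m:4, n:2
All degrees are even and the non-isolated vertices are connected — an Eulerian circuit exists.

Yes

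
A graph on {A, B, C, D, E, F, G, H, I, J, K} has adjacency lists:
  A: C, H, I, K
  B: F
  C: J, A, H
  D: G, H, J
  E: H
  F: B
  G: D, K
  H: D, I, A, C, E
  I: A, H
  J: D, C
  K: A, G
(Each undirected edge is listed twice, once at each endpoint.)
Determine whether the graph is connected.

No

Component: {B, F}
Component: {A, C, D, E, G, H, I, J, K}
There are 2 separate components, so the graph is not connected.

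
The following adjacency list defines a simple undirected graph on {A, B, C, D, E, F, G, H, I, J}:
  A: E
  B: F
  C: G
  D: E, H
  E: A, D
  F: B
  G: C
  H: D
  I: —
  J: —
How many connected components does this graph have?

Component: {I}
Component: {J}
Component: {B, F}
Component: {C, G}
Component: {A, D, E, H}

5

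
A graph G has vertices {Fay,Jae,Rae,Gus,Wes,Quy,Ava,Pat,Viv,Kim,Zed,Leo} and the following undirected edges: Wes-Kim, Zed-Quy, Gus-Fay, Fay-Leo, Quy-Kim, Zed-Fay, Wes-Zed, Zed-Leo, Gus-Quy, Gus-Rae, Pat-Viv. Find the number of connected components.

Component: {Jae}
Component: {Ava}
Component: {Pat, Viv}
Component: {Fay, Rae, Gus, Wes, Quy, Kim, Zed, Leo}

4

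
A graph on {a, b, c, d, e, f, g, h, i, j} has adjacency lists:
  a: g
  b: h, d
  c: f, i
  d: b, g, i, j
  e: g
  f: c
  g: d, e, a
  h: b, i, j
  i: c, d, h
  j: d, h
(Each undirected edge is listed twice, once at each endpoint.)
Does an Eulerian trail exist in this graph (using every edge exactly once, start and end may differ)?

Degrees: a:1, b:2, c:2, d:4, e:1, f:1, g:3, h:3, i:3, j:2
Odd-degree vertices: a, e, f, g, h, i (6 total).
With 6 odd-degree vertices (more than two), no single trail can use every edge.

No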